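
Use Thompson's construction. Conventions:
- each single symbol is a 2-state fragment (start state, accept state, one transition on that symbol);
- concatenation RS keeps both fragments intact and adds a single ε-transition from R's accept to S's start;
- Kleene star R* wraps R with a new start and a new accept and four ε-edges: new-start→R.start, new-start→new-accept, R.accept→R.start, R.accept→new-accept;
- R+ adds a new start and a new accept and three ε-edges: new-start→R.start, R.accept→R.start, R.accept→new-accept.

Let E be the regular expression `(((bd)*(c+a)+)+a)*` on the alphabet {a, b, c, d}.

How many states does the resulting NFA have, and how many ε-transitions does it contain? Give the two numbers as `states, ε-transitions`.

Bottom-up over the parse tree:
Each of the 5 symbol leaves contributes 2 states and 0 ε-transitions.
  bd = 4 states, 1 ε-transition
  (bd)* = 6 states, 5 ε-transitions
  c+ = 4 states, 3 ε-transitions
  c+a = 6 states, 4 ε-transitions
  (c+a)+ = 8 states, 7 ε-transitions
  (bd)*(c+a)+ = 14 states, 13 ε-transitions
  ((bd)*(c+a)+)+ = 16 states, 16 ε-transitions
  ((bd)*(c+a)+)+a = 18 states, 17 ε-transitions
  (((bd)*(c+a)+)+a)* = 20 states, 21 ε-transitions

20, 21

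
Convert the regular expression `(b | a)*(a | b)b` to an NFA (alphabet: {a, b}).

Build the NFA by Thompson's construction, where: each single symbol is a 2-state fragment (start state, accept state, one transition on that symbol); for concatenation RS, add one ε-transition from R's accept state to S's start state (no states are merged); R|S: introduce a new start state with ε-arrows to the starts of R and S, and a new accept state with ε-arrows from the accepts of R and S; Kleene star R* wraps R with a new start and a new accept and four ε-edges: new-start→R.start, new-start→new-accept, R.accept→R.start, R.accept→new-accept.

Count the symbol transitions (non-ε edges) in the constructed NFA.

5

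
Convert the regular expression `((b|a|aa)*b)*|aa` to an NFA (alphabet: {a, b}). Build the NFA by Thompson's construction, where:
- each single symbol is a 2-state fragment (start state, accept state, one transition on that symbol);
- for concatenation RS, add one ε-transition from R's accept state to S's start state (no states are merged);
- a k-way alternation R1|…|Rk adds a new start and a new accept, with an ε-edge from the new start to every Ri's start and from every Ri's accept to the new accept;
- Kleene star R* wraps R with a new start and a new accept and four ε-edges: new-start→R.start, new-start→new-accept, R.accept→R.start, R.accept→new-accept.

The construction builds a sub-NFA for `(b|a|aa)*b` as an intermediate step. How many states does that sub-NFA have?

14

Fragment for `(b|a|aa)*b`:
Each of the 5 symbol leaves contributes a 2-state fragment.
  aa = 4 states
  b|a|aa = 10 states
  (b|a|aa)* = 12 states
  (b|a|aa)*b = 14 states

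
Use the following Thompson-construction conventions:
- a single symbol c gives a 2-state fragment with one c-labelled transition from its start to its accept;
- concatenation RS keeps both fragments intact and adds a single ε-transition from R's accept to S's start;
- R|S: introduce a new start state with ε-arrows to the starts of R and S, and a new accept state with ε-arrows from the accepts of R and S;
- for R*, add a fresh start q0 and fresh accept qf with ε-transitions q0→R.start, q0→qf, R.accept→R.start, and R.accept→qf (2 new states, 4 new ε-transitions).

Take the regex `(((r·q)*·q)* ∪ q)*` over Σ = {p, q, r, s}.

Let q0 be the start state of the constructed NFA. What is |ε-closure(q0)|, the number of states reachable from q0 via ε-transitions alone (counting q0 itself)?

11

Compute the ε-closure size of each fragment's start state recursively; a symbol fragment's start has no outgoing ε-edge, so its closure is just itself (size 1).
  r·q — same as the first factor's closure: |ε-closure| = 1
  (r·q)* — |ε-closure| = 1 (new start) + 1 (body) + 1 (new accept) = 3
  (r·q)*·q — |ε-closure| = 3 + 1 = 4 (closure spills across the concat boundary because the left factor accepts ε)
  ((r·q)*·q)* — the star's fresh start ε-reaches both the body's start and the fresh accept: |ε-closure| = 2 + 4 = 6
  ((r·q)*·q)* ∪ q — new start ε-reaches every alternative's start; at least one alternative accepts ε, so the union's new accept is reached too: |ε-closure| = 1 + 6 + 1 + 1 = 9
  (((r·q)*·q)* ∪ q)* — |ε-closure| = 1 (new start) + 9 (body) + 1 (new accept) = 11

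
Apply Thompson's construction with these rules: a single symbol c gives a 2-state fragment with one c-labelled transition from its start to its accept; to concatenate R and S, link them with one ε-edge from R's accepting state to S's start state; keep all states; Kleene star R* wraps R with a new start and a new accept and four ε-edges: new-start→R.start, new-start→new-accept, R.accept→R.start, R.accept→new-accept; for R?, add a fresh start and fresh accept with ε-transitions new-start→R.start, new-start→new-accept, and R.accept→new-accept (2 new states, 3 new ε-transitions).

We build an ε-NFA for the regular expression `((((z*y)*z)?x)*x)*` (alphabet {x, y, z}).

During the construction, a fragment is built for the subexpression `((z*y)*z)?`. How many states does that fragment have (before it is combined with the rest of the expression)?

12

Fragment for `((z*y)*z)?`:
Each of the 3 symbol leaves contributes a 2-state fragment.
  z* — 4 states
  z*y — 6 states
  (z*y)* — 8 states
  (z*y)*z — 10 states
  ((z*y)*z)? — 12 states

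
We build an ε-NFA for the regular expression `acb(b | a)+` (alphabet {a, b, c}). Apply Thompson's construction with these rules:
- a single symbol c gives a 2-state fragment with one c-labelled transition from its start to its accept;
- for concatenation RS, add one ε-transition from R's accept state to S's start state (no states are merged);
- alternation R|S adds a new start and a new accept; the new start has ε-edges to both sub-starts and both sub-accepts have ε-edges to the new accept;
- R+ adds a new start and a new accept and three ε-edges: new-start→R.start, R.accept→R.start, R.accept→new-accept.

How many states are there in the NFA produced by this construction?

14

By structural recursion:
Each of the 5 symbol leaves contributes a 2-state fragment.
  b | a → 6 states
  (b | a)+ → 8 states
  acb(b | a)+ → 14 states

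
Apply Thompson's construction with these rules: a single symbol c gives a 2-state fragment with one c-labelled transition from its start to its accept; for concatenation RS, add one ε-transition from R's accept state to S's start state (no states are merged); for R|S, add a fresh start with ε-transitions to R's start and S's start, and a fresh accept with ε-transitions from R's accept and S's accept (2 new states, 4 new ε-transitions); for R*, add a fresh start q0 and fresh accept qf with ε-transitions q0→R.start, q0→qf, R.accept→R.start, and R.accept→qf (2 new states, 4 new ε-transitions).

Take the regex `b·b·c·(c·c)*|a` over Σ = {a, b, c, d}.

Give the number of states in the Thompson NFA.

16

Per subexpression:
Each of the 6 symbol leaves contributes a 2-state fragment.
  c·c : 4 states
  (c·c)* : 6 states
  b·b·c·(c·c)* : 12 states
  b·b·c·(c·c)*|a : 16 states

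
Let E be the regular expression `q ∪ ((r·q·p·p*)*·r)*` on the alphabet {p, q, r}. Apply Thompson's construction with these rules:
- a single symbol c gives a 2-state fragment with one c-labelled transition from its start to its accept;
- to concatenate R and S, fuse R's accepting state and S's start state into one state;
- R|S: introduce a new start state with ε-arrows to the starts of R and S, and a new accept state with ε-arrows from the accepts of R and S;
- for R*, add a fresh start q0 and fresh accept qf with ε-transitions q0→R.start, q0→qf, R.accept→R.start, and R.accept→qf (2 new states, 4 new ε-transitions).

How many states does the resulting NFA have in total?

Building bottom-up:
Each of the 6 symbol leaves contributes a 2-state fragment.
  p* = 4 states
  r·q·p·p* = 7 states
  (r·q·p·p*)* = 9 states
  (r·q·p·p*)*·r = 10 states
  ((r·q·p·p*)*·r)* = 12 states
  q ∪ ((r·q·p·p*)*·r)* = 16 states

16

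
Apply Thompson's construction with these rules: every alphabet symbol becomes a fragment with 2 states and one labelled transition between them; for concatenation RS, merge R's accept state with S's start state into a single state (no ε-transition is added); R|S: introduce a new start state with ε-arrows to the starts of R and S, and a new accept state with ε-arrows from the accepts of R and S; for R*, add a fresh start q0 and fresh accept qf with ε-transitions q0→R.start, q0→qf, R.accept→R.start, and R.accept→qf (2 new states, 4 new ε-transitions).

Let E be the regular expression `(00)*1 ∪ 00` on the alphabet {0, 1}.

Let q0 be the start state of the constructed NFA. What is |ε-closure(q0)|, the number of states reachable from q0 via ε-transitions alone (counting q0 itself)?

5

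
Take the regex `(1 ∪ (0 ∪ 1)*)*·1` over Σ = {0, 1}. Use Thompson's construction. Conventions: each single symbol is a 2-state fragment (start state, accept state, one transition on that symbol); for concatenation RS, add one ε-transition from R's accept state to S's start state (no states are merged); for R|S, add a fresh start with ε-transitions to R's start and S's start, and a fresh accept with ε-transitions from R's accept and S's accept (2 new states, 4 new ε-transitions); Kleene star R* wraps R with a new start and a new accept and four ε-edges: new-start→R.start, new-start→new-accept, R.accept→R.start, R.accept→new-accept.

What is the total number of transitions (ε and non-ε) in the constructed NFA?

21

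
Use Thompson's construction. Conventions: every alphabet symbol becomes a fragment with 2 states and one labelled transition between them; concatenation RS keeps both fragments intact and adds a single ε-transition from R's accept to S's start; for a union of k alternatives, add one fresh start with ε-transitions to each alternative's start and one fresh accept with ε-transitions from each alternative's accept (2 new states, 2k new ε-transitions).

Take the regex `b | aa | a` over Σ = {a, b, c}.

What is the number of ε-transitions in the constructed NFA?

Per subexpression:
Each of the 4 symbol leaves contributes 0 ε-transitions.
  aa — 1 ε-transition
  b | aa | a — 7 ε-transitions

7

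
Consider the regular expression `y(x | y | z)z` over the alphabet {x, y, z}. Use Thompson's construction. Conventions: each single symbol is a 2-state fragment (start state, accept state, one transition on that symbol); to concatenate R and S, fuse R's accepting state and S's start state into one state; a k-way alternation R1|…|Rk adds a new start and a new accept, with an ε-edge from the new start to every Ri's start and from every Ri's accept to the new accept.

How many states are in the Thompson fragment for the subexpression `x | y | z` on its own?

8

Fragment for `x | y | z`:
Each of the 3 symbol leaves contributes a 2-state fragment.
  x | y | z = 8 states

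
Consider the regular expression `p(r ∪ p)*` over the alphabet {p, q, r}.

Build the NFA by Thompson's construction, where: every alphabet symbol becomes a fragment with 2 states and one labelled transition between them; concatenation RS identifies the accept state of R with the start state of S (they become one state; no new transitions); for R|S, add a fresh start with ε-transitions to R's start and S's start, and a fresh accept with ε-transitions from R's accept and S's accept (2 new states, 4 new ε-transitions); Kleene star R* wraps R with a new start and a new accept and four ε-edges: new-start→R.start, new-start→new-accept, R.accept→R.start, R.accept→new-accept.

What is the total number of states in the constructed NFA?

Per subexpression:
Each of the 3 symbol leaves contributes a 2-state fragment.
  r ∪ p — 6 states
  (r ∪ p)* — 8 states
  p(r ∪ p)* — 9 states

9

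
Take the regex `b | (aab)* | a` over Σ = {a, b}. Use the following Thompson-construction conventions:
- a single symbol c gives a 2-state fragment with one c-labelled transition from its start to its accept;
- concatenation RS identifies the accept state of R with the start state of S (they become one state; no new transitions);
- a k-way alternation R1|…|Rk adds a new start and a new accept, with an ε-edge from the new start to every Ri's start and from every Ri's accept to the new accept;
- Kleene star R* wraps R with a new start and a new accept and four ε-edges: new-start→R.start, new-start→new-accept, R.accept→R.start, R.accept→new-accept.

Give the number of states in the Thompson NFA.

12

By structural recursion:
Each of the 5 symbol leaves contributes a 2-state fragment.
  aab — 4 states
  (aab)* — 6 states
  b | (aab)* | a — 12 states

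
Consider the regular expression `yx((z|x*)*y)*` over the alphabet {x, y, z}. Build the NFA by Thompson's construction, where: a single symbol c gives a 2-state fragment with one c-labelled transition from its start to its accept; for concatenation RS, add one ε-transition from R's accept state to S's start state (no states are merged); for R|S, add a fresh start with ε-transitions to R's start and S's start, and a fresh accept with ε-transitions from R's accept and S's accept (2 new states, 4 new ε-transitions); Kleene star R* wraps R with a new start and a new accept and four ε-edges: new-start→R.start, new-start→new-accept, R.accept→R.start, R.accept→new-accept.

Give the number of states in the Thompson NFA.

18

By structural recursion:
Each of the 5 symbol leaves contributes a 2-state fragment.
  x* → 4 states
  z|x* → 8 states
  (z|x*)* → 10 states
  (z|x*)*y → 12 states
  ((z|x*)*y)* → 14 states
  yx((z|x*)*y)* → 18 states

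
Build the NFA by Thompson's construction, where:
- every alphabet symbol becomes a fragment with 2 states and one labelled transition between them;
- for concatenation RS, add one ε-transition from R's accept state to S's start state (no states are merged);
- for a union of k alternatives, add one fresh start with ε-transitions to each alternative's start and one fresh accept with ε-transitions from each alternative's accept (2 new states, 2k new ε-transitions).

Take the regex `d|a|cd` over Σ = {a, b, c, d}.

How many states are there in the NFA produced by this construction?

Per subexpression:
Each of the 4 symbol leaves contributes a 2-state fragment.
  cd : 4 states
  d|a|cd : 10 states

10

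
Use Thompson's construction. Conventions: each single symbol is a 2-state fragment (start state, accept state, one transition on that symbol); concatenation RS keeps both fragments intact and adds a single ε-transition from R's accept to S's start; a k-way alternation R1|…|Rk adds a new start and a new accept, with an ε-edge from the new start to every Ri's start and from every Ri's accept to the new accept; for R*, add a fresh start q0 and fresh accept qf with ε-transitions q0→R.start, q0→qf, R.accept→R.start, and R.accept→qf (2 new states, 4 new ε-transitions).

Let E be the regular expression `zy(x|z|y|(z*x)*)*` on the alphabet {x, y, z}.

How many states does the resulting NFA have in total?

Bottom-up over the parse tree:
Each of the 7 symbol leaves contributes a 2-state fragment.
  z* : 4 states
  z*x : 6 states
  (z*x)* : 8 states
  x|z|y|(z*x)* : 16 states
  (x|z|y|(z*x)*)* : 18 states
  zy(x|z|y|(z*x)*)* : 22 states

22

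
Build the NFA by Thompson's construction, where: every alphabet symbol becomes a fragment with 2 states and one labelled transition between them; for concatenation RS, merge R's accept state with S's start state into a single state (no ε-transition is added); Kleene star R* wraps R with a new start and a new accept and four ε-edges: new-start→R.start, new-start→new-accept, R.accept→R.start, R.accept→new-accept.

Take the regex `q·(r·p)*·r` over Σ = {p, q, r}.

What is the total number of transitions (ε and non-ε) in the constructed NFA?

8

Recursing over subexpressions:
Each of the 4 symbol leaves contributes 1 transition (1 symbol, 0 ε).
  r·p — 2 transitions (2 symbol, 0 ε)
  (r·p)* — 6 transitions (2 symbol, 4 ε)
  q·(r·p)*·r — 8 transitions (4 symbol, 4 ε)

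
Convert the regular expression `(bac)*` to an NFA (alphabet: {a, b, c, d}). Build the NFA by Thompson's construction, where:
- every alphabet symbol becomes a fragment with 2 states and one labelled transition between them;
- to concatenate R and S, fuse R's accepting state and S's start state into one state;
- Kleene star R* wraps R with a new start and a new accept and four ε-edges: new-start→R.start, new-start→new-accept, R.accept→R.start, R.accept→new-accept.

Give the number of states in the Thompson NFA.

Per subexpression:
Each of the 3 symbol leaves contributes a 2-state fragment.
  bac — 4 states
  (bac)* — 6 states

6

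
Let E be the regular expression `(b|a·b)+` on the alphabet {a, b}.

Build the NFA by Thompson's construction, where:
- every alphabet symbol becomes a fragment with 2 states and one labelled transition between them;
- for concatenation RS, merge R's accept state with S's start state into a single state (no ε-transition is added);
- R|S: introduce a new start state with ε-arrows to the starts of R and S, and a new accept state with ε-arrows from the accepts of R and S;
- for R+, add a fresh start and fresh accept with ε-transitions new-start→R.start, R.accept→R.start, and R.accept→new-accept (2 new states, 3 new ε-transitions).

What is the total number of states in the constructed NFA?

9

Per subexpression:
Each of the 3 symbol leaves contributes a 2-state fragment.
  a·b : 3 states
  b|a·b : 7 states
  (b|a·b)+ : 9 states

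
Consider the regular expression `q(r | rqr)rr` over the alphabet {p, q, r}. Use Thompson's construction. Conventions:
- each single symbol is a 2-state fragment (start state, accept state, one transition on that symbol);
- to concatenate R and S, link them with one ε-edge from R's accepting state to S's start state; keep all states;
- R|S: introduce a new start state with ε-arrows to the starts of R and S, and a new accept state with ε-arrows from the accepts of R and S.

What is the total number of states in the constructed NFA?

16

Per subexpression:
Each of the 7 symbol leaves contributes a 2-state fragment.
  rqr = 6 states
  r | rqr = 10 states
  q(r | rqr)rr = 16 states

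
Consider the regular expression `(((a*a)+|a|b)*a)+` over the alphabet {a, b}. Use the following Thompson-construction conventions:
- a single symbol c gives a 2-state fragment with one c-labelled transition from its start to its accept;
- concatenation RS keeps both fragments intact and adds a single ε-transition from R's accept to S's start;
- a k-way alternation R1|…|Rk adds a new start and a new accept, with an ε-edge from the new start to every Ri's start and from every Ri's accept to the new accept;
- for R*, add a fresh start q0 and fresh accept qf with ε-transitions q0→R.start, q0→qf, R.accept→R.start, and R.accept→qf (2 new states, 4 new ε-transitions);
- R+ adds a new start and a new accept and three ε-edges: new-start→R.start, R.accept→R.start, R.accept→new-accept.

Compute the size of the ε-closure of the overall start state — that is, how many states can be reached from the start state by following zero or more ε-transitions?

12

Work bottom-up. For each fragment F, track |ε-closure(F.start)| and whether F's accept lies in that closure (i.e. whether F accepts ε). A single-symbol fragment has closure size 1 and does not accept ε.
  a* → new start has ε-edges to the inner start and to the new accept, so |ε-closure| = 2 + 1 = 3
  a*a → |ε-closure| = 3 + 1 = 4 (closure spills across the concat boundary because the left factor accepts ε)
  (a*a)+ → new start ε-reaches only the body's start; the new accept needs a symbol first: |ε-closure| = 1 + 4 = 5
  (a*a)+|a|b → new start ε-reaches every alternative's start; none of them accept ε, so the new accept is not reached: |ε-closure| = 1 + 5 + 1 + 1 = 8
  ((a*a)+|a|b)* → |ε-closure| = 1 (new start) + 8 (body) + 1 (new accept) = 10
  ((a*a)+|a|b)*a → |ε-closure| = 10 + 1 = 11 (closure spills across the concat boundary because the left factor accepts ε)
  (((a*a)+|a|b)*a)+ → new start ε-reaches only the body's start; the new accept needs a symbol first: |ε-closure| = 1 + 11 = 12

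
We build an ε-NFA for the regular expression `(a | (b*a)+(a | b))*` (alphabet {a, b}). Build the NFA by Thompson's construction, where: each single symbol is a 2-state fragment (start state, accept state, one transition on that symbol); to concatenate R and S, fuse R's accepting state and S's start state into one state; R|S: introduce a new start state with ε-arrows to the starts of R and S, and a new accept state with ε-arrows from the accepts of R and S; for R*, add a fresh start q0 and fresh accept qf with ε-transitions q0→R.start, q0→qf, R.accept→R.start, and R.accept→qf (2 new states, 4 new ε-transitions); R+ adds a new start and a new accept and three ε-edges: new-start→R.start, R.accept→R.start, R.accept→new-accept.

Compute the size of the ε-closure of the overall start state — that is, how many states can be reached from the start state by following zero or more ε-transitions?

8

Compute the ε-closure size of each fragment's start state recursively; a symbol fragment's start has no outgoing ε-edge, so its closure is just itself (size 1).
  b* : the star's fresh start ε-reaches both the body's start and the fresh accept: |ε-closure| = 2 + 1 = 3
  b*a : |ε-closure| = 3 + (1−1) = 3 (closure spills across the concat boundary because the left factor accepts ε)
  (b*a)+ : new start ε-reaches only the body's start; the new accept needs a symbol first: |ε-closure| = 1 + 3 = 4
  a | b : new start ε-reaches every alternative's start; none of them accept ε, so the new accept is not reached: |ε-closure| = 1 + 1 + 1 = 3
  (b*a)+(a | b) : |ε-closure| equals the left operand's closure size = 4 (its accept is not ε-reachable, so the closure stops there)
  a | (b*a)+(a | b) : new start ε-reaches every alternative's start; none of them accept ε, so the new accept is not reached: |ε-closure| = 1 + 1 + 4 = 6
  (a | (b*a)+(a | b))* : |ε-closure| = 1 (new start) + 6 (body) + 1 (new accept) = 8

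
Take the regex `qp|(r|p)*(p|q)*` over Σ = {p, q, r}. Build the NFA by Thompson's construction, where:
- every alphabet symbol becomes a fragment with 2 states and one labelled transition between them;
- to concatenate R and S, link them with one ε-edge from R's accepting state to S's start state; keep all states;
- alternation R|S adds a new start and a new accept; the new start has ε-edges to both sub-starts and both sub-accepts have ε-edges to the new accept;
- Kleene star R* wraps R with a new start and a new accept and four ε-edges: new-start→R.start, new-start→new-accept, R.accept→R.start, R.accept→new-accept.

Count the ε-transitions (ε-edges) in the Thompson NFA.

Recursing over subexpressions:
Each of the 6 symbol leaves contributes 0 ε-transitions.
  qp — 1 ε-transition
  r|p — 4 ε-transitions
  (r|p)* — 8 ε-transitions
  p|q — 4 ε-transitions
  (p|q)* — 8 ε-transitions
  (r|p)*(p|q)* — 17 ε-transitions
  qp|(r|p)*(p|q)* — 22 ε-transitions

22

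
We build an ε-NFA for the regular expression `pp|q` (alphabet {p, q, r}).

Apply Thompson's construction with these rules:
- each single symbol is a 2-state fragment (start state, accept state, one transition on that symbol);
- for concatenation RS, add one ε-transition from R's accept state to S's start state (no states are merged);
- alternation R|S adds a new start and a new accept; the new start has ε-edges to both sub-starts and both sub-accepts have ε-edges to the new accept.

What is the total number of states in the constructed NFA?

Bottom-up over the parse tree:
Each of the 3 symbol leaves contributes a 2-state fragment.
  pp — 4 states
  pp|q — 8 states

8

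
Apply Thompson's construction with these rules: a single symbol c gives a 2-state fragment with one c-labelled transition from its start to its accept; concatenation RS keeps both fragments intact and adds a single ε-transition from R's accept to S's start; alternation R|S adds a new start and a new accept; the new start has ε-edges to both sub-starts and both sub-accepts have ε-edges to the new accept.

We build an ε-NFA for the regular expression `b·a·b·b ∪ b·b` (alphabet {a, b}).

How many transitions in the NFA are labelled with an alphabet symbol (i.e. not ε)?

Per subexpression:
Each of the 6 symbol leaves contributes exactly 1 symbol transition.
  b·a·b·b = 4 symbol transitions
  b·b = 2 symbol transitions
  b·a·b·b ∪ b·b = 6 symbol transitions

6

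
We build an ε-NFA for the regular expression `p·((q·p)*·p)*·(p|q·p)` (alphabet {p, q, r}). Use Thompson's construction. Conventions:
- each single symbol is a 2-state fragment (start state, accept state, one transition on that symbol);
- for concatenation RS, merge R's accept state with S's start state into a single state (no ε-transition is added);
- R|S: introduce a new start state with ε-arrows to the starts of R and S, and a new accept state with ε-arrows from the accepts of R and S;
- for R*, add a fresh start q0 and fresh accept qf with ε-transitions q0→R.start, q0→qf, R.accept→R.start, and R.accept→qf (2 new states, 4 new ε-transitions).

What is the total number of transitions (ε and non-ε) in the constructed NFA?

19

Recursing over subexpressions:
Each of the 7 symbol leaves contributes 1 transition (1 symbol, 0 ε).
  q·p : 2 transitions (2 symbol, 0 ε)
  (q·p)* : 6 transitions (2 symbol, 4 ε)
  (q·p)*·p : 7 transitions (3 symbol, 4 ε)
  ((q·p)*·p)* : 11 transitions (3 symbol, 8 ε)
  q·p : 2 transitions (2 symbol, 0 ε)
  p|q·p : 7 transitions (3 symbol, 4 ε)
  p·((q·p)*·p)*·(p|q·p) : 19 transitions (7 symbol, 12 ε)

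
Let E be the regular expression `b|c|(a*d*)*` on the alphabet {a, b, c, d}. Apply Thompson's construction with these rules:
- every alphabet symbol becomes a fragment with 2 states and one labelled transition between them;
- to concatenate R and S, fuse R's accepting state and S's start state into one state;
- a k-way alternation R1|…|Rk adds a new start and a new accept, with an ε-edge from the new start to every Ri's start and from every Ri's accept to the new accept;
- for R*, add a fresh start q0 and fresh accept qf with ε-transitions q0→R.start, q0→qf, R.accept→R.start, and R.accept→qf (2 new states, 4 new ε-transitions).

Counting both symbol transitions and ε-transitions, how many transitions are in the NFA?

Building bottom-up:
Each of the 4 symbol leaves contributes 1 transition (1 symbol, 0 ε).
  a* = 5 transitions (1 symbol, 4 ε)
  d* = 5 transitions (1 symbol, 4 ε)
  a*d* = 10 transitions (2 symbol, 8 ε)
  (a*d*)* = 14 transitions (2 symbol, 12 ε)
  b|c|(a*d*)* = 22 transitions (4 symbol, 18 ε)

22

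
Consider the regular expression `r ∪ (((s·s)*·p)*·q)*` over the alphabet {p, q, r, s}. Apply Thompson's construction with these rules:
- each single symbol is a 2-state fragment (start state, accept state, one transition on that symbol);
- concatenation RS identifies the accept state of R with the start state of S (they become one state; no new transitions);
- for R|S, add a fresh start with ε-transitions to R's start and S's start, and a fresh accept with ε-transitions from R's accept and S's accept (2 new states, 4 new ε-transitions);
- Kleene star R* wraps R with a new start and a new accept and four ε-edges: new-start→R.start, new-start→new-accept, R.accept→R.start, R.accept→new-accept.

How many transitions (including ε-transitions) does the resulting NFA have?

21

Building bottom-up:
Each of the 5 symbol leaves contributes 1 transition (1 symbol, 0 ε).
  s·s → 2 transitions (2 symbol, 0 ε)
  (s·s)* → 6 transitions (2 symbol, 4 ε)
  (s·s)*·p → 7 transitions (3 symbol, 4 ε)
  ((s·s)*·p)* → 11 transitions (3 symbol, 8 ε)
  ((s·s)*·p)*·q → 12 transitions (4 symbol, 8 ε)
  (((s·s)*·p)*·q)* → 16 transitions (4 symbol, 12 ε)
  r ∪ (((s·s)*·p)*·q)* → 21 transitions (5 symbol, 16 ε)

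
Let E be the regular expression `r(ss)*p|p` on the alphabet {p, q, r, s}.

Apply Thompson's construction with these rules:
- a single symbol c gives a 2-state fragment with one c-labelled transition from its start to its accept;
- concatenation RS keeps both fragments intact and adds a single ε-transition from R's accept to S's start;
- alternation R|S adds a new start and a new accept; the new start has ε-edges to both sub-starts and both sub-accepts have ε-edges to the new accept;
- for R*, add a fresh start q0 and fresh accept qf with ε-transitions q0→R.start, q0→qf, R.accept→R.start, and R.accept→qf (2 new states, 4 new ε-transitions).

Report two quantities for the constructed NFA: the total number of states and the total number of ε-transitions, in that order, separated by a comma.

Building bottom-up:
Each of the 5 symbol leaves contributes 2 states and 0 ε-transitions.
  ss — 4 states, 1 ε-transition
  (ss)* — 6 states, 5 ε-transitions
  r(ss)*p — 10 states, 7 ε-transitions
  r(ss)*p|p — 14 states, 11 ε-transitions

14, 11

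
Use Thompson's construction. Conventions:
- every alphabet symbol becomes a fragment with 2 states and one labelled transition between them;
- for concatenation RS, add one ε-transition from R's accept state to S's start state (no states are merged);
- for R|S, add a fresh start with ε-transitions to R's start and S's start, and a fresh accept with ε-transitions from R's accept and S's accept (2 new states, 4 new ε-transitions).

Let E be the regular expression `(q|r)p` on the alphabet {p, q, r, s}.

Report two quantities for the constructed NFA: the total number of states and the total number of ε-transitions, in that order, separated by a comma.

By structural recursion:
Each of the 3 symbol leaves contributes 2 states and 0 ε-transitions.
  q|r → 6 states, 4 ε-transitions
  (q|r)p → 8 states, 5 ε-transitions

8, 5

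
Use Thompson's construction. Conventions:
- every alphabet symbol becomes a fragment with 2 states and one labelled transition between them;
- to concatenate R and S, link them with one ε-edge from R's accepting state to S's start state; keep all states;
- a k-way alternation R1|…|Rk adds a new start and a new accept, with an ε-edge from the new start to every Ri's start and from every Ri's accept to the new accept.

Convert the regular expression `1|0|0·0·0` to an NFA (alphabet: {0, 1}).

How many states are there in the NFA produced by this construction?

12

Per subexpression:
Each of the 5 symbol leaves contributes a 2-state fragment.
  0·0·0 : 6 states
  1|0|0·0·0 : 12 states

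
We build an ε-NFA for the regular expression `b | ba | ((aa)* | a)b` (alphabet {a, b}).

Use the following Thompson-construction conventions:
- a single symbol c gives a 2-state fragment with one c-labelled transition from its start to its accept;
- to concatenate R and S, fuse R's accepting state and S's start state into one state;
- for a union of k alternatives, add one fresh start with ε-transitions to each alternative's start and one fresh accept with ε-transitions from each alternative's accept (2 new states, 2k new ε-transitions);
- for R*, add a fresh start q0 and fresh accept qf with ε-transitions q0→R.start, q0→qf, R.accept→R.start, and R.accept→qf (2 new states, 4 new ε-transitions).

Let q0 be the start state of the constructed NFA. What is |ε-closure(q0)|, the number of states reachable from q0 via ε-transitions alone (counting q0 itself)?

9

Compute the ε-closure size of each fragment's start state recursively; a symbol fragment's start has no outgoing ε-edge, so its closure is just itself (size 1).
  ba : C equals the left operand's closure size = 1 (its accept is not ε-reachable, so the closure stops there)
  aa : same as the first factor's closure: C = 1
  (aa)* : the star's fresh start ε-reaches both the body's start and the fresh accept: C = 2 + 1 = 3
  (aa)* | a : new start ε-reaches every alternative's start; at least one alternative accepts ε, so the union's new accept is reached too: C = 1 + 3 + 1 + 1 = 6
  ((aa)* | a)b : C = 6 + (1−1) = 6 (closure spills across the concat boundary because the left factor accepts ε)
  b | ba | ((aa)* | a)b : C = 1 + 1 + 1 + 6 = 9 (the new accept is not ε-reachable since no branch accepts ε)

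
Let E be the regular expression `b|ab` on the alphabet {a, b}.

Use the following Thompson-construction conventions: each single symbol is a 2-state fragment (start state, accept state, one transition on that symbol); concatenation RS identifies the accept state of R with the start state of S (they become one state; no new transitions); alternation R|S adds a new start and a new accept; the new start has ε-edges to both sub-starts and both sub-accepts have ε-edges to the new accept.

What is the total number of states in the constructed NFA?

7

Building bottom-up:
Each of the 3 symbol leaves contributes a 2-state fragment.
  ab — 3 states
  b|ab — 7 states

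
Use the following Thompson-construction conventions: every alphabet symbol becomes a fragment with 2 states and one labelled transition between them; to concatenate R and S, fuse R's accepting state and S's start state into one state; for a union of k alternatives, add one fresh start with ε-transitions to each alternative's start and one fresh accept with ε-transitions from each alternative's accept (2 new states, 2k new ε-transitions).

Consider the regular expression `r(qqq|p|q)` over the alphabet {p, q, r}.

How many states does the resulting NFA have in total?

11

Bottom-up over the parse tree:
Each of the 6 symbol leaves contributes a 2-state fragment.
  qqq = 4 states
  qqq|p|q = 10 states
  r(qqq|p|q) = 11 states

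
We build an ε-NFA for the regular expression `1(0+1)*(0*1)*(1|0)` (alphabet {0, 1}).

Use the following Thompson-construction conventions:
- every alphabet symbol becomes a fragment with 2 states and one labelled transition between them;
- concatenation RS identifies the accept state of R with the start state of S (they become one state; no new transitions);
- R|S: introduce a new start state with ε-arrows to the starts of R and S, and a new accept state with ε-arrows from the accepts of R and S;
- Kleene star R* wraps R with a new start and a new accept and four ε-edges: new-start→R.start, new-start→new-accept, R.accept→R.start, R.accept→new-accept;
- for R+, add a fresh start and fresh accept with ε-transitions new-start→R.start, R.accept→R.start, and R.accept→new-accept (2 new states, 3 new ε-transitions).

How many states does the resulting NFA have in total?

Bottom-up over the parse tree:
Each of the 7 symbol leaves contributes a 2-state fragment.
  0+ → 4 states
  0+1 → 5 states
  (0+1)* → 7 states
  0* → 4 states
  0*1 → 5 states
  (0*1)* → 7 states
  1|0 → 6 states
  1(0+1)*(0*1)*(1|0) → 19 states

19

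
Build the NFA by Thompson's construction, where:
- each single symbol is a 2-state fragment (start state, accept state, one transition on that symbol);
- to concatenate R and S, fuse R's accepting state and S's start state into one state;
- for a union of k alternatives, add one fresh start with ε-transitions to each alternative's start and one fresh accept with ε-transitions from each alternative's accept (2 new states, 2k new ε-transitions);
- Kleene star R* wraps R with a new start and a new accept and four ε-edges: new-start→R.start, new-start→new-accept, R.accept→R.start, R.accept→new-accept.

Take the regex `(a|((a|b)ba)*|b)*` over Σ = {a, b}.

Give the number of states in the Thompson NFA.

Building bottom-up:
Each of the 6 symbol leaves contributes a 2-state fragment.
  a|b = 6 states
  (a|b)ba = 8 states
  ((a|b)ba)* = 10 states
  a|((a|b)ba)*|b = 16 states
  (a|((a|b)ba)*|b)* = 18 states

18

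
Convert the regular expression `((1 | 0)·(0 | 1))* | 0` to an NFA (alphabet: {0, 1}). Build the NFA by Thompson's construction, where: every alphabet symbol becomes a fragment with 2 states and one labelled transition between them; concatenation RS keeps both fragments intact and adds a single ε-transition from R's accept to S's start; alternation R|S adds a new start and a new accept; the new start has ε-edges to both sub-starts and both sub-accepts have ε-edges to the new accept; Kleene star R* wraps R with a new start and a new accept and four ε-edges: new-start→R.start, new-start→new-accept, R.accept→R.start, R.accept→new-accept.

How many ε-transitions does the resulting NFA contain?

17

Building bottom-up:
Each of the 5 symbol leaves contributes 0 ε-transitions.
  1 | 0 → 4 ε-transitions
  0 | 1 → 4 ε-transitions
  (1 | 0)·(0 | 1) → 9 ε-transitions
  ((1 | 0)·(0 | 1))* → 13 ε-transitions
  ((1 | 0)·(0 | 1))* | 0 → 17 ε-transitions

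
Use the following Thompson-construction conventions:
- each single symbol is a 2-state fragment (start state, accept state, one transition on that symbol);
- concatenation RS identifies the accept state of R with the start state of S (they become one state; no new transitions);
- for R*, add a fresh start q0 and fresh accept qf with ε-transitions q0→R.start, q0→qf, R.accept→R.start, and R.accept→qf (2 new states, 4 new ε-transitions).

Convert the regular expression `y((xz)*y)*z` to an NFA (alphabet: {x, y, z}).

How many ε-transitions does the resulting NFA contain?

8

Bottom-up over the parse tree:
Each of the 5 symbol leaves contributes 0 ε-transitions.
  xz — 0 ε-transitions
  (xz)* — 4 ε-transitions
  (xz)*y — 4 ε-transitions
  ((xz)*y)* — 8 ε-transitions
  y((xz)*y)*z — 8 ε-transitions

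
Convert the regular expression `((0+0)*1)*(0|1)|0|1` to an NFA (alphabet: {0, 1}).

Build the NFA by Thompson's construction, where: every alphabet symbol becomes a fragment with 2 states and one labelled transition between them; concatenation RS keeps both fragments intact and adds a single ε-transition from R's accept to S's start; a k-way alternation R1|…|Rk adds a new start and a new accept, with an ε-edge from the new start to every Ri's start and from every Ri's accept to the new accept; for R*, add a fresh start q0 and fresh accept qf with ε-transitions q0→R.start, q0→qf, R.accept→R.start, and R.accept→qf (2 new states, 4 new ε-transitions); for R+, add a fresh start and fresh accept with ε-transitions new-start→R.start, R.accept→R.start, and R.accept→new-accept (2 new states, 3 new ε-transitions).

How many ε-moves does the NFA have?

By structural recursion:
Each of the 7 symbol leaves contributes 0 ε-transitions.
  0+ : 3 ε-transitions
  0+0 : 4 ε-transitions
  (0+0)* : 8 ε-transitions
  (0+0)*1 : 9 ε-transitions
  ((0+0)*1)* : 13 ε-transitions
  0|1 : 4 ε-transitions
  ((0+0)*1)*(0|1) : 18 ε-transitions
  ((0+0)*1)*(0|1)|0|1 : 24 ε-transitions

24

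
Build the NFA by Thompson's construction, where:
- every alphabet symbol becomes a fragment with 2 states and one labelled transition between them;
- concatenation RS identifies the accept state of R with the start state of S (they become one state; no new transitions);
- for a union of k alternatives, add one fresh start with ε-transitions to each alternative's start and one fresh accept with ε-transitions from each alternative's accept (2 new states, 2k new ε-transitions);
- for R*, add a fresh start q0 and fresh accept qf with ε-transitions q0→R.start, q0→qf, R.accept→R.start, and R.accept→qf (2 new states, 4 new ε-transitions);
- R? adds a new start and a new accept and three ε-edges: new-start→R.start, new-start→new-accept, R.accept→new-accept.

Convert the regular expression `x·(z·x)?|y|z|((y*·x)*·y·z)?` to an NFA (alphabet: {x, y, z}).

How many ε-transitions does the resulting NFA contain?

22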